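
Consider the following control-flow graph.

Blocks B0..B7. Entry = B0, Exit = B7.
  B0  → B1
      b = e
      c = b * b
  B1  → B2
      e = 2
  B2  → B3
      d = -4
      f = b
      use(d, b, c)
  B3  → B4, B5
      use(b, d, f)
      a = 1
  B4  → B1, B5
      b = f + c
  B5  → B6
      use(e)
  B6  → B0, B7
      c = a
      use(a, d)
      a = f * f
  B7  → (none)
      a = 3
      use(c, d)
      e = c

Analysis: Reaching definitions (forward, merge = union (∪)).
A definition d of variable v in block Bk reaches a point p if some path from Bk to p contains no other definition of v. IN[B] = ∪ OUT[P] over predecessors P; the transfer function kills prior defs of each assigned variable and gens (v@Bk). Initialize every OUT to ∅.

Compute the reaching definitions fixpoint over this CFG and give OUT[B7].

Answer: {a@B7, b@B0, b@B4, c@B6, d@B2, e@B7, f@B2}

Working:
Converged values:
  B0:   IN={a@B6, b@B0, b@B4, c@B6, d@B2, e@B1, f@B2}   OUT={a@B6, b@B0, c@B0, d@B2, e@B1, f@B2}
  B1:   IN={a@B3, a@B6, b@B0, b@B4, c@B0, d@B2, e@B1, f@B2}   OUT={a@B3, a@B6, b@B0, b@B4, c@B0, d@B2, e@B1, f@B2}
  B2:   IN={a@B3, a@B6, b@B0, b@B4, c@B0, d@B2, e@B1, f@B2}   OUT={a@B3, a@B6, b@B0, b@B4, c@B0, d@B2, e@B1, f@B2}
  B3:   IN={a@B3, a@B6, b@B0, b@B4, c@B0, d@B2, e@B1, f@B2}   OUT={a@B3, b@B0, b@B4, c@B0, d@B2, e@B1, f@B2}
  B4:   IN={a@B3, b@B0, b@B4, c@B0, d@B2, e@B1, f@B2}   OUT={a@B3, b@B4, c@B0, d@B2, e@B1, f@B2}
  B5:   IN={a@B3, b@B0, b@B4, c@B0, d@B2, e@B1, f@B2}   OUT={a@B3, b@B0, b@B4, c@B0, d@B2, e@B1, f@B2}
  B6:   IN={a@B3, b@B0, b@B4, c@B0, d@B2, e@B1, f@B2}   OUT={a@B6, b@B0, b@B4, c@B6, d@B2, e@B1, f@B2}
  B7:   IN={a@B6, b@B0, b@B4, c@B6, d@B2, e@B1, f@B2}   OUT={a@B7, b@B0, b@B4, c@B6, d@B2, e@B7, f@B2}

Merge at B7: IN[B7] = OUT[B6] = {a@B6, b@B0, b@B4, c@B6, d@B2, e@B1, f@B2}
Applying B7's transfer function to that IN value gives OUT[B7] (row B7 above).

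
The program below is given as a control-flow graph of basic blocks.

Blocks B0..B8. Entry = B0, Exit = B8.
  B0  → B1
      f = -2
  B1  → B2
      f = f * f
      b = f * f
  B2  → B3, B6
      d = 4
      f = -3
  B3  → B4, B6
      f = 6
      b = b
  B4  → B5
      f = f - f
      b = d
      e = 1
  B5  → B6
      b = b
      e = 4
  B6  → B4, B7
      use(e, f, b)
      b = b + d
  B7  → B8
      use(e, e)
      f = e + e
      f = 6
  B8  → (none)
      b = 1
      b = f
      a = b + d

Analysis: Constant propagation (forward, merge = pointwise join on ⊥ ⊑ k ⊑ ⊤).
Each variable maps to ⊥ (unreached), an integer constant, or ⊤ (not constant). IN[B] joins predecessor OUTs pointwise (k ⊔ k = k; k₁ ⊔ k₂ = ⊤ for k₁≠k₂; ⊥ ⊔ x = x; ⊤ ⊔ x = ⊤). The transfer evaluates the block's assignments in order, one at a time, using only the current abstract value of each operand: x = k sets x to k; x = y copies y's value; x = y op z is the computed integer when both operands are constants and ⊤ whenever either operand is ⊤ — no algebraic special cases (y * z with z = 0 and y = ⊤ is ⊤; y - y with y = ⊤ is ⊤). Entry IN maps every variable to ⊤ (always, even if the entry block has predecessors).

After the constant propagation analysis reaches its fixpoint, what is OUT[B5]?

Per-block solution:
  B0:   IN=(all ⊤)   OUT={f:-2; rest ⊤}
  B1:   IN={f:-2; rest ⊤}   OUT={b:16, f:4; rest ⊤}
  B2:   IN={b:16, f:4; rest ⊤}   OUT={b:16, d:4, f:-3; rest ⊤}
  B3:   IN={b:16, d:4, f:-3; rest ⊤}   OUT={b:16, d:4, f:6; rest ⊤}
  B4:   IN={d:4; rest ⊤}   OUT={b:4, d:4, e:1; rest ⊤}
  B5:   IN={b:4, d:4, e:1; rest ⊤}   OUT={b:4, d:4, e:4; rest ⊤}
  B6:   IN={d:4; rest ⊤}   OUT={d:4; rest ⊤}
  B7:   IN={d:4; rest ⊤}   OUT={d:4, f:6; rest ⊤}
  B8:   IN={d:4, f:6; rest ⊤}   OUT={a:10, b:6, d:4, f:6; rest ⊤}

Merge at B5: IN[B5] = OUT[B4] = {a: ⊤, b: 4, c: ⊤, d: 4, e: 1, f: ⊤}
Applying B5's transfer function to that IN value gives OUT[B5] (row B5 above).

Answer: {a: ⊤, b: 4, c: ⊤, d: 4, e: 4, f: ⊤}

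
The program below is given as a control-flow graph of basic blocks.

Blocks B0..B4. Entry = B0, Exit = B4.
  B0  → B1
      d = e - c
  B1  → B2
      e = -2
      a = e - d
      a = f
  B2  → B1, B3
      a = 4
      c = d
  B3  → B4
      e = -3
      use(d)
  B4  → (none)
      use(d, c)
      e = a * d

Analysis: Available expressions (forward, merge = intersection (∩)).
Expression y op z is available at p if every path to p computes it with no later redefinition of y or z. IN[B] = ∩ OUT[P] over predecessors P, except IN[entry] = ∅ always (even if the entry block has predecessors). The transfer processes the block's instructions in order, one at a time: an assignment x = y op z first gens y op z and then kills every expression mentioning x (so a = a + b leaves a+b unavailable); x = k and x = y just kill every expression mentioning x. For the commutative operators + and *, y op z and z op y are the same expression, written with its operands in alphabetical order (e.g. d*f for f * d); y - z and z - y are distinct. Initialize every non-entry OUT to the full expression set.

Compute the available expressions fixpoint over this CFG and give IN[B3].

Answer: {e-d}

Derivation:
Per-block solution:
  B0: | IN={} | OUT={e-c}
  B1: | IN={} | OUT={e-d}
  B2: | IN={e-d} | OUT={e-d}
  B3: | IN={e-d} | OUT={}
  B4: | IN={} | OUT={a*d}

Merge at B3: IN[B3] = OUT[B2] = {e-d}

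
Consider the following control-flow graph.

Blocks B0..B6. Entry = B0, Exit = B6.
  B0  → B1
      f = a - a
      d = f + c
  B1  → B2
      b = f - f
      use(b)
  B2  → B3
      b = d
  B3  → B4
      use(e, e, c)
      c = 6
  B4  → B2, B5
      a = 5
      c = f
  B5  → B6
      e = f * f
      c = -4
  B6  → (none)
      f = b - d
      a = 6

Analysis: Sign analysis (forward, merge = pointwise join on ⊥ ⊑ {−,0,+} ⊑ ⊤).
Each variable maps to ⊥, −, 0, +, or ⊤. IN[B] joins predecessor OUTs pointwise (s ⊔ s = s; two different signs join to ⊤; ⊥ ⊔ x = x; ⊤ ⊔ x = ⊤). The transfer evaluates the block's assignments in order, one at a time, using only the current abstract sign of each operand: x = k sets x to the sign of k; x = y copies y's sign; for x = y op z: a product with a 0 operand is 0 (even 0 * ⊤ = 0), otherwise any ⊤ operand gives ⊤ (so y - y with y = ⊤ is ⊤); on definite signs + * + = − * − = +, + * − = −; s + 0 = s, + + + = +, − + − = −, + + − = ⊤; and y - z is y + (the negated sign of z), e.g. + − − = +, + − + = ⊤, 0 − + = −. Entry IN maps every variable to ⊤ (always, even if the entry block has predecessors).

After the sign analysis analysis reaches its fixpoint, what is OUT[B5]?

Answer: {a: +, b: ⊤, c: -, d: ⊤, e: ⊤, f: ⊤}

Working:
Per-block solution:
  B0:  IN=(all ⊤)  OUT=(all ⊤)
  B1:  IN=(all ⊤)  OUT=(all ⊤)
  B2:  IN=(all ⊤)  OUT=(all ⊤)
  B3:  IN=(all ⊤)  OUT={c:+; rest ⊤}
  B4:  IN={c:+; rest ⊤}  OUT={a:+; rest ⊤}
  B5:  IN={a:+; rest ⊤}  OUT={a:+, c:-; rest ⊤}
  B6:  IN={a:+, c:-; rest ⊤}  OUT={a:+, c:-; rest ⊤}

Merge at B5: IN[B5] = OUT[B4] = {a: +, b: ⊤, c: ⊤, d: ⊤, e: ⊤, f: ⊤}
Applying B5's transfer function to that IN value gives OUT[B5] (row B5 above).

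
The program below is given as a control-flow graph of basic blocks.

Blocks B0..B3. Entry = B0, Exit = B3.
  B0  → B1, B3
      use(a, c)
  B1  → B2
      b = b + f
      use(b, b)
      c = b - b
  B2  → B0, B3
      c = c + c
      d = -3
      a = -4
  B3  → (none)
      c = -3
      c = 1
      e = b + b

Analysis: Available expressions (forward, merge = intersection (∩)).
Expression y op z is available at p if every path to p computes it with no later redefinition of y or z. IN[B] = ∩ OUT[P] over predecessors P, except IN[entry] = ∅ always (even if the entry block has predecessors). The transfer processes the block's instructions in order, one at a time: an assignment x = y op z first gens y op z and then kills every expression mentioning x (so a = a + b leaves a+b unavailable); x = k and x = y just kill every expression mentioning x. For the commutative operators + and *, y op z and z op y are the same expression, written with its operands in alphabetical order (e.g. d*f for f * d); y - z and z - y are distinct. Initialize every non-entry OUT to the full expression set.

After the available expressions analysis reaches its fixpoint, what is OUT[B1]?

Fixpoint table:
  B0: | IN={} | OUT={}
  B1: | IN={} | OUT={b-b}
  B2: | IN={b-b} | OUT={b-b}
  B3: | IN={} | OUT={b+b}

Merge at B1: IN[B1] = OUT[B0] = {}
Applying B1's transfer function to that IN value gives OUT[B1] (row B1 above).

Answer: {b-b}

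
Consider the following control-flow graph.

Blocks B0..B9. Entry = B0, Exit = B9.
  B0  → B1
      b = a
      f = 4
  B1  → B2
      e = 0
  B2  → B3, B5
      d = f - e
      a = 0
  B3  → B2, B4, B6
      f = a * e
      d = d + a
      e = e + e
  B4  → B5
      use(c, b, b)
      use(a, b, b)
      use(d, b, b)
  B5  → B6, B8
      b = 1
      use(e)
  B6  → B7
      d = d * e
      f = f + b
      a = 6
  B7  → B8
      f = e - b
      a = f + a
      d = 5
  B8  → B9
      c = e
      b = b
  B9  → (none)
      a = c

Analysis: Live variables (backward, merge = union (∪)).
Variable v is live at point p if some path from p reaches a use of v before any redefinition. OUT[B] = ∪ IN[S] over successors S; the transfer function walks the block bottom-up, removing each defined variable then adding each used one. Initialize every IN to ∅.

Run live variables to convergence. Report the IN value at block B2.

Answer: {b, c, e, f}

Derivation:
Converged values:
  B0: | IN={a, c} | OUT={b, c, f}
  B1: | IN={b, c, f} | OUT={b, c, e, f}
  B2: | IN={b, c, e, f} | OUT={a, b, c, d, e, f}
  B3: | IN={a, b, c, d, e} | OUT={a, b, c, d, e, f}
  B4: | IN={a, b, c, d, e, f} | OUT={d, e, f}
  B5: | IN={d, e, f} | OUT={b, d, e, f}
  B6: | IN={b, d, e, f} | OUT={a, b, e}
  B7: | IN={a, b, e} | OUT={b, e}
  B8: | IN={b, e} | OUT={c}
  B9: | IN={c} | OUT={}

Merge at B2: OUT[B2] = IN[B3] ⊔ IN[B5] = {a, b, c, d, e, f}
Applying B2's transfer function to that OUT value gives IN[B2] (row B2 above).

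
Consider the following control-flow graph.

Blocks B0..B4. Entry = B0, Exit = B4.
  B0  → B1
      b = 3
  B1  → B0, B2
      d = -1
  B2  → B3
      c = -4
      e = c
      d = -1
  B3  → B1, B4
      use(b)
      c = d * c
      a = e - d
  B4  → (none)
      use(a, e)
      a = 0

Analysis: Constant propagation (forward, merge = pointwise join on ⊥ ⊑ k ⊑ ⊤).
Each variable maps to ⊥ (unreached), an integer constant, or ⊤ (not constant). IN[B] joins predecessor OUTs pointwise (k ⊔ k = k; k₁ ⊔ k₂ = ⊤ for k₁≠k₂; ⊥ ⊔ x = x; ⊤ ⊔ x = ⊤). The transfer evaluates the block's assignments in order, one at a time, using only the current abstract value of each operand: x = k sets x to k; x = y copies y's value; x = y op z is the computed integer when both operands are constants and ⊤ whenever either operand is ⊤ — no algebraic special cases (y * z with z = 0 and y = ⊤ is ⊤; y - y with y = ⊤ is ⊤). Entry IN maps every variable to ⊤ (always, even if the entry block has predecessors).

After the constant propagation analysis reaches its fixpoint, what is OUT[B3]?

Per-block solution:
  B0:   IN=(all ⊤)   OUT={b:3; rest ⊤}
  B1:   IN={b:3; rest ⊤}   OUT={b:3, d:-1; rest ⊤}
  B2:   IN={b:3, d:-1; rest ⊤}   OUT={b:3, c:-4, d:-1, e:-4; rest ⊤}
  B3:   IN={b:3, c:-4, d:-1, e:-4; rest ⊤}   OUT={a:-3, b:3, c:4, d:-1, e:-4; rest ⊤}
  B4:   IN={a:-3, b:3, c:4, d:-1, e:-4; rest ⊤}   OUT={a:0, b:3, c:4, d:-1, e:-4; rest ⊤}

Merge at B3: IN[B3] = OUT[B2] = {a: ⊤, b: 3, c: -4, d: -1, e: -4, f: ⊤}
Applying B3's transfer function to that IN value gives OUT[B3] (row B3 above).

Answer: {a: -3, b: 3, c: 4, d: -1, e: -4, f: ⊤}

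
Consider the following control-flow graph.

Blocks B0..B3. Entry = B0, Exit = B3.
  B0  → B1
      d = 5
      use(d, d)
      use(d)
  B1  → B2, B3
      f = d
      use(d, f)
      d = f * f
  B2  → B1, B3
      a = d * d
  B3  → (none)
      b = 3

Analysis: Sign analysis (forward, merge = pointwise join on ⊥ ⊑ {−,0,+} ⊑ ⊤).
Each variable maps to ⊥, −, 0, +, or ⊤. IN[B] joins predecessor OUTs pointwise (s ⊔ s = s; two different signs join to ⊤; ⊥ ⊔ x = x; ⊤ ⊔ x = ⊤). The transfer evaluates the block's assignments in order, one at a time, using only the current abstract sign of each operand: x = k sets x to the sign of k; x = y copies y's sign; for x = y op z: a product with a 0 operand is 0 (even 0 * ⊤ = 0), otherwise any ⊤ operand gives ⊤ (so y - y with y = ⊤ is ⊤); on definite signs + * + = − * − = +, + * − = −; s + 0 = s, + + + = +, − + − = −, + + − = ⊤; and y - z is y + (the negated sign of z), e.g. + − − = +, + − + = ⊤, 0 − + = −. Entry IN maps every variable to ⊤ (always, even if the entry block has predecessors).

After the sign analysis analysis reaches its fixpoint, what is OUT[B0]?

Fixpoint table:
  B0:   IN=(all ⊤)   OUT={d:+; rest ⊤}
  B1:   IN={d:+; rest ⊤}   OUT={d:+, f:+; rest ⊤}
  B2:   IN={d:+, f:+; rest ⊤}   OUT={a:+, d:+, f:+; rest ⊤}
  B3:   IN={d:+, f:+; rest ⊤}   OUT={b:+, d:+, f:+; rest ⊤}

B0 is the boundary node: IN[B0] = {a: ⊤, b: ⊤, c: ⊤, d: ⊤, e: ⊤, f: ⊤}
Applying B0's transfer function to that IN value gives OUT[B0] (row B0 above).

Answer: {a: ⊤, b: ⊤, c: ⊤, d: +, e: ⊤, f: ⊤}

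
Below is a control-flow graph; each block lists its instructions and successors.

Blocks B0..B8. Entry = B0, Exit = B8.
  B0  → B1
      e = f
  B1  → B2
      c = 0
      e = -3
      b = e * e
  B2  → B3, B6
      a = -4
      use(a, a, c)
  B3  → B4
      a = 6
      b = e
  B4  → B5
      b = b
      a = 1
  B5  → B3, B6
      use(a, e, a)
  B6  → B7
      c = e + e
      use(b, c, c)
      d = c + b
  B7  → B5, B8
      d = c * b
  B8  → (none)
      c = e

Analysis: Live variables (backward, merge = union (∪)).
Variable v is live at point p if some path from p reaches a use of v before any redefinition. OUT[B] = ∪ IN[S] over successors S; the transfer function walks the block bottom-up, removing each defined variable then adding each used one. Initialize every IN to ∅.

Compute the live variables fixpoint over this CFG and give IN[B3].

Answer: {e}

Working:
Converged values:
  B0:   IN={f}   OUT={}
  B1:   IN={}   OUT={b, c, e}
  B2:   IN={b, c, e}   OUT={a, b, e}
  B3:   IN={e}   OUT={b, e}
  B4:   IN={b, e}   OUT={a, b, e}
  B5:   IN={a, b, e}   OUT={a, b, e}
  B6:   IN={a, b, e}   OUT={a, b, c, e}
  B7:   IN={a, b, c, e}   OUT={a, b, e}
  B8:   IN={e}   OUT={}

Merge at B3: OUT[B3] = IN[B4] = {b, e}
Applying B3's transfer function to that OUT value gives IN[B3] (row B3 above).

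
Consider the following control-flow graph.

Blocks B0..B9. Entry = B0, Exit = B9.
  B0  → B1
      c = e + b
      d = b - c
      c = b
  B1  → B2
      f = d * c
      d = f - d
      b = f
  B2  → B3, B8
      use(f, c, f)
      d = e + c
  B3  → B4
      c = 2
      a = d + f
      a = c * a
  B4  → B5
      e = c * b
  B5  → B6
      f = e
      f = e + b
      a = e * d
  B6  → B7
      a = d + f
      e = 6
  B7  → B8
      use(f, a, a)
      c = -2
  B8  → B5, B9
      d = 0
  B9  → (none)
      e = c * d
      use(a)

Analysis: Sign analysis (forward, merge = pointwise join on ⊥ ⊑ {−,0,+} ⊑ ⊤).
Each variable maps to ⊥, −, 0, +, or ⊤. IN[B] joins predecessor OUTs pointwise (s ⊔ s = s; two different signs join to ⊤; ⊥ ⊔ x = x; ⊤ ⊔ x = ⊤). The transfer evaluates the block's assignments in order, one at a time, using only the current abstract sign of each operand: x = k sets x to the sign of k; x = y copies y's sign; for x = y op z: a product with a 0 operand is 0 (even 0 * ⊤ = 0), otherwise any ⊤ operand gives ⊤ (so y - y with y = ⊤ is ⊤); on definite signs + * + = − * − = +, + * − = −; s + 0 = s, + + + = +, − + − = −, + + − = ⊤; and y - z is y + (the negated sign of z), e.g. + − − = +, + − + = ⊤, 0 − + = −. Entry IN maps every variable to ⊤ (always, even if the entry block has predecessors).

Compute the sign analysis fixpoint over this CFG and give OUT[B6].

Fixpoint table:
  B0:   IN=(all ⊤)   OUT=(all ⊤)
  B1:   IN=(all ⊤)   OUT=(all ⊤)
  B2:   IN=(all ⊤)   OUT=(all ⊤)
  B3:   IN=(all ⊤)   OUT={c:+; rest ⊤}
  B4:   IN={c:+; rest ⊤}   OUT={c:+; rest ⊤}
  B5:   IN=(all ⊤)   OUT=(all ⊤)
  B6:   IN=(all ⊤)   OUT={e:+; rest ⊤}
  B7:   IN={e:+; rest ⊤}   OUT={c:-, e:+; rest ⊤}
  B8:   IN=(all ⊤)   OUT={d:0; rest ⊤}
  B9:   IN={d:0; rest ⊤}   OUT={d:0, e:0; rest ⊤}

Merge at B6: IN[B6] = OUT[B5] = {a: ⊤, b: ⊤, c: ⊤, d: ⊤, e: ⊤, f: ⊤}
Applying B6's transfer function to that IN value gives OUT[B6] (row B6 above).

Answer: {a: ⊤, b: ⊤, c: ⊤, d: ⊤, e: +, f: ⊤}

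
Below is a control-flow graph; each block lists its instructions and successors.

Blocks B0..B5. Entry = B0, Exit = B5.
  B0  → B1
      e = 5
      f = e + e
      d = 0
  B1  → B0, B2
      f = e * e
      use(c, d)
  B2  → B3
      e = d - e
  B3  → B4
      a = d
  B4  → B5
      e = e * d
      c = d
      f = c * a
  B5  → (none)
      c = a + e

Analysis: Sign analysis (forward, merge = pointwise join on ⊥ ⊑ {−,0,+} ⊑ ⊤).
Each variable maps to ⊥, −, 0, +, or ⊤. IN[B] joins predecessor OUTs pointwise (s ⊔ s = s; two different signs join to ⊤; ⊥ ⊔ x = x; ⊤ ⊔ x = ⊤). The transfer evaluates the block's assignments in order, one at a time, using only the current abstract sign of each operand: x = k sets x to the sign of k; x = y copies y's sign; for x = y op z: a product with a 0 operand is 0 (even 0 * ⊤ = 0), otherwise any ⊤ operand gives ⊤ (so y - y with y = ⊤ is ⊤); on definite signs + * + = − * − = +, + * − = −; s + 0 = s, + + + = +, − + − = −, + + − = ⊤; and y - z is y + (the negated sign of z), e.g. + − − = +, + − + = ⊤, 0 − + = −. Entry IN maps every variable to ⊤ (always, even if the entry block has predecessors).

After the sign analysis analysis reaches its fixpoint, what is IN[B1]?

Fixpoint table:
  B0:   IN=(all ⊤)   OUT={d:0, e:+, f:+; rest ⊤}
  B1:   IN={d:0, e:+, f:+; rest ⊤}   OUT={d:0, e:+, f:+; rest ⊤}
  B2:   IN={d:0, e:+, f:+; rest ⊤}   OUT={d:0, e:-, f:+; rest ⊤}
  B3:   IN={d:0, e:-, f:+; rest ⊤}   OUT={a:0, d:0, e:-, f:+; rest ⊤}
  B4:   IN={a:0, d:0, e:-, f:+; rest ⊤}   OUT={a:0, c:0, d:0, e:0, f:0; rest ⊤}
  B5:   IN={a:0, c:0, d:0, e:0, f:0; rest ⊤}   OUT={a:0, c:0, d:0, e:0, f:0; rest ⊤}

Merge at B1: IN[B1] = OUT[B0] = {a: ⊤, b: ⊤, c: ⊤, d: 0, e: +, f: +}

Answer: {a: ⊤, b: ⊤, c: ⊤, d: 0, e: +, f: +}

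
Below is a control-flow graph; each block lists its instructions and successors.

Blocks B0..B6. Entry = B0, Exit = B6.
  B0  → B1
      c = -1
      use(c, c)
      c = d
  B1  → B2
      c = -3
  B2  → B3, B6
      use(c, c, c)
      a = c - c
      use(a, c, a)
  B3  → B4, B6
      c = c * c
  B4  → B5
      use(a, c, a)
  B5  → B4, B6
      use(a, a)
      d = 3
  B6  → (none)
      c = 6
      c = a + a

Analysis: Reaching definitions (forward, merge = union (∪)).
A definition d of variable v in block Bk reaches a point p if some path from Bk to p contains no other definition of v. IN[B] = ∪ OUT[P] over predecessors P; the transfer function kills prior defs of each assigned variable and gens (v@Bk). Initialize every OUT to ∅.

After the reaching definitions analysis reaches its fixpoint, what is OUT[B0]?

Converged values:
  B0:  IN={}  OUT={c@B0}
  B1:  IN={c@B0}  OUT={c@B1}
  B2:  IN={c@B1}  OUT={a@B2, c@B1}
  B3:  IN={a@B2, c@B1}  OUT={a@B2, c@B3}
  B4:  IN={a@B2, c@B3, d@B5}  OUT={a@B2, c@B3, d@B5}
  B5:  IN={a@B2, c@B3, d@B5}  OUT={a@B2, c@B3, d@B5}
  B6:  IN={a@B2, c@B1, c@B3, d@B5}  OUT={a@B2, c@B6, d@B5}

B0 is the boundary node: IN[B0] = {}
Applying B0's transfer function to that IN value gives OUT[B0] (row B0 above).

Answer: {c@B0}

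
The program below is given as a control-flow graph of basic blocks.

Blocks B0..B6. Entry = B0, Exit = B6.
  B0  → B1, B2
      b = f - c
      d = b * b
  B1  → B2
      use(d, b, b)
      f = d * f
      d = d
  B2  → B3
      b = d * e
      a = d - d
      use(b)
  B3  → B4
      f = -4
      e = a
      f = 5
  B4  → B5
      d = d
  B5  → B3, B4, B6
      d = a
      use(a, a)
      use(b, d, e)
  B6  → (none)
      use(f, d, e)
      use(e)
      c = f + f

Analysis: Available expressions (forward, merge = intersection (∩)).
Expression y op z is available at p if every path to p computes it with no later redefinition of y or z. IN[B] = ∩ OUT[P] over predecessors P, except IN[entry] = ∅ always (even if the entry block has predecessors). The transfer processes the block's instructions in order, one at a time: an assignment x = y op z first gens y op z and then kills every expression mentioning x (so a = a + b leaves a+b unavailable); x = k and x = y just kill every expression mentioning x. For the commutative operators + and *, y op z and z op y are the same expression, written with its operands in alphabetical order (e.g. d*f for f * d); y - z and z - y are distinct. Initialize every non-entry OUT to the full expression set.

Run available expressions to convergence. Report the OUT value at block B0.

Answer: {b*b, f-c}

Trace:
Fixpoint table:
  B0: | IN={} | OUT={b*b, f-c}
  B1: | IN={b*b, f-c} | OUT={b*b}
  B2: | IN={b*b} | OUT={d*e, d-d}
  B3: | IN={} | OUT={}
  B4: | IN={} | OUT={}
  B5: | IN={} | OUT={}
  B6: | IN={} | OUT={f+f}

B0 is the boundary node: IN[B0] = {}
Applying B0's transfer function to that IN value gives OUT[B0] (row B0 above).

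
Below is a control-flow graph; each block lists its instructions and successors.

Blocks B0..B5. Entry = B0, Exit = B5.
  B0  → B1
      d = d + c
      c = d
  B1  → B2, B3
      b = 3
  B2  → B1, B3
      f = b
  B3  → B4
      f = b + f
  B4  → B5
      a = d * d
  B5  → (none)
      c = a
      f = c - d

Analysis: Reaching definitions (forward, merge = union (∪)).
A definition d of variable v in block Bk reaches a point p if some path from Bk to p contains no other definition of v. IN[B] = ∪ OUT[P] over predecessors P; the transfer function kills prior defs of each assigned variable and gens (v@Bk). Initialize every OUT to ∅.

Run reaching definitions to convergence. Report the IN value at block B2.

Fixpoint table:
  B0:  IN={}  OUT={c@B0, d@B0}
  B1:  IN={b@B1, c@B0, d@B0, f@B2}  OUT={b@B1, c@B0, d@B0, f@B2}
  B2:  IN={b@B1, c@B0, d@B0, f@B2}  OUT={b@B1, c@B0, d@B0, f@B2}
  B3:  IN={b@B1, c@B0, d@B0, f@B2}  OUT={b@B1, c@B0, d@B0, f@B3}
  B4:  IN={b@B1, c@B0, d@B0, f@B3}  OUT={a@B4, b@B1, c@B0, d@B0, f@B3}
  B5:  IN={a@B4, b@B1, c@B0, d@B0, f@B3}  OUT={a@B4, b@B1, c@B5, d@B0, f@B5}

Merge at B2: IN[B2] = OUT[B1] = {b@B1, c@B0, d@B0, f@B2}

Answer: {b@B1, c@B0, d@B0, f@B2}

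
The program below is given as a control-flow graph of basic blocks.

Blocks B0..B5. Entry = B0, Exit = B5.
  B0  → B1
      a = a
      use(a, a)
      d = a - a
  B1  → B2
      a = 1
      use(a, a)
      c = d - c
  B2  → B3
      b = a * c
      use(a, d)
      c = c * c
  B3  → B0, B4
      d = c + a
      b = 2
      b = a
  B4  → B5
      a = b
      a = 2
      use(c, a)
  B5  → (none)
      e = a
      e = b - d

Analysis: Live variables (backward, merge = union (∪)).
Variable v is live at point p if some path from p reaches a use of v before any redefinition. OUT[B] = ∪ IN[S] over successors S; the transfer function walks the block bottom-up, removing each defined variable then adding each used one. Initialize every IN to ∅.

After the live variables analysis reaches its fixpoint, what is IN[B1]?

Answer: {c, d}

Working:
Converged values:
  B0:  IN={a, c}  OUT={c, d}
  B1:  IN={c, d}  OUT={a, c, d}
  B2:  IN={a, c, d}  OUT={a, c}
  B3:  IN={a, c}  OUT={a, b, c, d}
  B4:  IN={b, c, d}  OUT={a, b, d}
  B5:  IN={a, b, d}  OUT={}

Merge at B1: OUT[B1] = IN[B2] = {a, c, d}
Applying B1's transfer function to that OUT value gives IN[B1] (row B1 above).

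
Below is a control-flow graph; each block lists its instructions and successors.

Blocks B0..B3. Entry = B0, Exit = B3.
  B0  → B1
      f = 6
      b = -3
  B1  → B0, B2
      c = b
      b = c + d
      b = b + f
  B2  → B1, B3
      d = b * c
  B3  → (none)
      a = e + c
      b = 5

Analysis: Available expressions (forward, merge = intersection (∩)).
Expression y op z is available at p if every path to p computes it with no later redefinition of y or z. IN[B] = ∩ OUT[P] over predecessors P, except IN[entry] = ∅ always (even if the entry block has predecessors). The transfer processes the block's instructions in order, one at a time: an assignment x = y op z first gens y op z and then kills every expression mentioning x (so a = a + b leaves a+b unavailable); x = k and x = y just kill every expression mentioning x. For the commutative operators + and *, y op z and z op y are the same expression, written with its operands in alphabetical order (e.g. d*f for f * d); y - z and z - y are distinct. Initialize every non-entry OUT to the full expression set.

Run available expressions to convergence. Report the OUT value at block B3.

Per-block solution:
  B0:   IN={}   OUT={}
  B1:   IN={}   OUT={c+d}
  B2:   IN={c+d}   OUT={b*c}
  B3:   IN={b*c}   OUT={c+e}

Merge at B3: IN[B3] = OUT[B2] = {b*c}
Applying B3's transfer function to that IN value gives OUT[B3] (row B3 above).

Answer: {c+e}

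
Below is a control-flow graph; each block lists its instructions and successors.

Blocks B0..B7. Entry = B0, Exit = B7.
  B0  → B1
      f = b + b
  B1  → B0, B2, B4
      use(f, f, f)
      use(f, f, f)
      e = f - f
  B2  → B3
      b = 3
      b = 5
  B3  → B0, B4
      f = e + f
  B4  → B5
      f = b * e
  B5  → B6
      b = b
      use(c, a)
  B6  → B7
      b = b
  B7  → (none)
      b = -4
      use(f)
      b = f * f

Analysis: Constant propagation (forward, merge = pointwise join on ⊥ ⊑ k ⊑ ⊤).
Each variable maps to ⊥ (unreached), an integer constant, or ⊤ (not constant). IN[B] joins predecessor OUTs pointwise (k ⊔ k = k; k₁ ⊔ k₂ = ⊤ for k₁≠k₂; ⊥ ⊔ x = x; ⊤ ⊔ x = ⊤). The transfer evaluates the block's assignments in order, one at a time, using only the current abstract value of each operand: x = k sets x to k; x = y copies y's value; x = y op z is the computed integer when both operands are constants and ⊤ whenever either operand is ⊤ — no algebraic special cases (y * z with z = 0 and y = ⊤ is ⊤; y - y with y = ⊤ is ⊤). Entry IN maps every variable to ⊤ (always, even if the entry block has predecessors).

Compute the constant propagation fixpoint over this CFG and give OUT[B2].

Answer: {a: ⊤, b: 5, c: ⊤, d: ⊤, e: ⊤, f: ⊤}

Trace:
Per-block solution:
  B0: | IN=(all ⊤) | OUT=(all ⊤)
  B1: | IN=(all ⊤) | OUT=(all ⊤)
  B2: | IN=(all ⊤) | OUT={b:5; rest ⊤}
  B3: | IN={b:5; rest ⊤} | OUT={b:5; rest ⊤}
  B4: | IN=(all ⊤) | OUT=(all ⊤)
  B5: | IN=(all ⊤) | OUT=(all ⊤)
  B6: | IN=(all ⊤) | OUT=(all ⊤)
  B7: | IN=(all ⊤) | OUT=(all ⊤)

Merge at B2: IN[B2] = OUT[B1] = {a: ⊤, b: ⊤, c: ⊤, d: ⊤, e: ⊤, f: ⊤}
Applying B2's transfer function to that IN value gives OUT[B2] (row B2 above).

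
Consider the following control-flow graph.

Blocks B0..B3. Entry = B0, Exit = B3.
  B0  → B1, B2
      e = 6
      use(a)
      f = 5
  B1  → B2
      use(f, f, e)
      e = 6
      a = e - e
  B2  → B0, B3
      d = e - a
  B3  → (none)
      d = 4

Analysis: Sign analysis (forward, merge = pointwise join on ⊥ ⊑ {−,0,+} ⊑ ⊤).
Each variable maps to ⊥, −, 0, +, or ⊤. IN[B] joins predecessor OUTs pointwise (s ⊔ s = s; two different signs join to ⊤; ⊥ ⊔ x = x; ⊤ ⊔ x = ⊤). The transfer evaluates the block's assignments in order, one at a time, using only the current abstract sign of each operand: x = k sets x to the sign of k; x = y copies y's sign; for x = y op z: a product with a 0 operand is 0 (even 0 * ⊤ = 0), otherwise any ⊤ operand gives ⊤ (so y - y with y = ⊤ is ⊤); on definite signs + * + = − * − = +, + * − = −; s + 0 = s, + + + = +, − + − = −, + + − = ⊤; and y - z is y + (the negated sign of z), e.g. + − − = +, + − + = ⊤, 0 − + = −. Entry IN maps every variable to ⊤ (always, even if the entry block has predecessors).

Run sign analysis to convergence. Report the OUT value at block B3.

Answer: {a: ⊤, b: ⊤, c: ⊤, d: +, e: +, f: +}

Working:
Fixpoint table:
  B0:   IN=(all ⊤)   OUT={e:+, f:+; rest ⊤}
  B1:   IN={e:+, f:+; rest ⊤}   OUT={e:+, f:+; rest ⊤}
  B2:   IN={e:+, f:+; rest ⊤}   OUT={e:+, f:+; rest ⊤}
  B3:   IN={e:+, f:+; rest ⊤}   OUT={d:+, e:+, f:+; rest ⊤}

Merge at B3: IN[B3] = OUT[B2] = {a: ⊤, b: ⊤, c: ⊤, d: ⊤, e: +, f: +}
Applying B3's transfer function to that IN value gives OUT[B3] (row B3 above).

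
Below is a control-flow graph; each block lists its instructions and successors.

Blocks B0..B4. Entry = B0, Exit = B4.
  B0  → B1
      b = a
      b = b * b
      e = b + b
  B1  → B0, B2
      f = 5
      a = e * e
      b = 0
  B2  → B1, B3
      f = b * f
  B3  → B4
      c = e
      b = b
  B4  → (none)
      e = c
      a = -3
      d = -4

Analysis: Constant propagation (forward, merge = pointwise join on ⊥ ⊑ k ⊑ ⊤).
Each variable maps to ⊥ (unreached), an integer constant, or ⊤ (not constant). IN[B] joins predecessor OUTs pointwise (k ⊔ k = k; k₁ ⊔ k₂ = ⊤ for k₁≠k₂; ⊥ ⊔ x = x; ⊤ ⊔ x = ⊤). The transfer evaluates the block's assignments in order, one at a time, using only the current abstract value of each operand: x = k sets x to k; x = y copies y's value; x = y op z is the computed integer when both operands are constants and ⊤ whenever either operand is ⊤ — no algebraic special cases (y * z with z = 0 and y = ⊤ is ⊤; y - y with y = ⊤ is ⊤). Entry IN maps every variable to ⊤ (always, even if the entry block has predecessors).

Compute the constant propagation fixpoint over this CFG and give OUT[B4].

Answer: {a: -3, b: 0, c: ⊤, d: -4, e: ⊤, f: 0}

Working:
Per-block solution:
  B0:  IN=(all ⊤)  OUT=(all ⊤)
  B1:  IN=(all ⊤)  OUT={b:0, f:5; rest ⊤}
  B2:  IN={b:0, f:5; rest ⊤}  OUT={b:0, f:0; rest ⊤}
  B3:  IN={b:0, f:0; rest ⊤}  OUT={b:0, f:0; rest ⊤}
  B4:  IN={b:0, f:0; rest ⊤}  OUT={a:-3, b:0, d:-4, f:0; rest ⊤}

Merge at B4: IN[B4] = OUT[B3] = {a: ⊤, b: 0, c: ⊤, d: ⊤, e: ⊤, f: 0}
Applying B4's transfer function to that IN value gives OUT[B4] (row B4 above).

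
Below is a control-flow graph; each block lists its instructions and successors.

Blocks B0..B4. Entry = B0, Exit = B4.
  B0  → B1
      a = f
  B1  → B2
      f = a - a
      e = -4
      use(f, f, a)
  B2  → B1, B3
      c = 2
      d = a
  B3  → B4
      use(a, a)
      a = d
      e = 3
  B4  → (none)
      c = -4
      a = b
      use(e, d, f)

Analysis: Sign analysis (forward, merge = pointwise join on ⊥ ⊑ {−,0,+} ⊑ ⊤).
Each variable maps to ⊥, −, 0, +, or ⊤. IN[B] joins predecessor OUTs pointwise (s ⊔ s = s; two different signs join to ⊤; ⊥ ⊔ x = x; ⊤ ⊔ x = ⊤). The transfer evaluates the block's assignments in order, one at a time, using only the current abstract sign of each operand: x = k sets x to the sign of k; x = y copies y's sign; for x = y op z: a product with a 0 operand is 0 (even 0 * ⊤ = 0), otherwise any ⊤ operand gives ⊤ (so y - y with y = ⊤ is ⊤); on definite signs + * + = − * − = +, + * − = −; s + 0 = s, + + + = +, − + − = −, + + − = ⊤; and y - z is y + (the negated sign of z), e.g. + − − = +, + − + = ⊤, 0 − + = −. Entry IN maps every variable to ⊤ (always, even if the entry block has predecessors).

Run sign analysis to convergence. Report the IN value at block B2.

Fixpoint table:
  B0:   IN=(all ⊤)   OUT=(all ⊤)
  B1:   IN=(all ⊤)   OUT={e:-; rest ⊤}
  B2:   IN={e:-; rest ⊤}   OUT={c:+, e:-; rest ⊤}
  B3:   IN={c:+, e:-; rest ⊤}   OUT={c:+, e:+; rest ⊤}
  B4:   IN={c:+, e:+; rest ⊤}   OUT={c:-, e:+; rest ⊤}

Merge at B2: IN[B2] = OUT[B1] = {a: ⊤, b: ⊤, c: ⊤, d: ⊤, e: -, f: ⊤}

Answer: {a: ⊤, b: ⊤, c: ⊤, d: ⊤, e: -, f: ⊤}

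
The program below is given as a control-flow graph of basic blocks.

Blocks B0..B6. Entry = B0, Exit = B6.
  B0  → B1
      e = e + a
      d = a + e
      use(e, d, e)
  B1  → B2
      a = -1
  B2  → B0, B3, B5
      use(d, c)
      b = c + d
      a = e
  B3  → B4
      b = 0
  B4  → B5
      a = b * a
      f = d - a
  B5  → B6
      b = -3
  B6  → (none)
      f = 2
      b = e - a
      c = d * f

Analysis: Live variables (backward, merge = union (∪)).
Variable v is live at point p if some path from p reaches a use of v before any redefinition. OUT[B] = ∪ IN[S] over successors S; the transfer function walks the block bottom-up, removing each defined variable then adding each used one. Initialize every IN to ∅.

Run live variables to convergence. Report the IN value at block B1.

Answer: {c, d, e}

Derivation:
Fixpoint table:
  B0:   IN={a, c, e}   OUT={c, d, e}
  B1:   IN={c, d, e}   OUT={c, d, e}
  B2:   IN={c, d, e}   OUT={a, c, d, e}
  B3:   IN={a, d, e}   OUT={a, b, d, e}
  B4:   IN={a, b, d, e}   OUT={a, d, e}
  B5:   IN={a, d, e}   OUT={a, d, e}
  B6:   IN={a, d, e}   OUT={}

Merge at B1: OUT[B1] = IN[B2] = {c, d, e}
Applying B1's transfer function to that OUT value gives IN[B1] (row B1 above).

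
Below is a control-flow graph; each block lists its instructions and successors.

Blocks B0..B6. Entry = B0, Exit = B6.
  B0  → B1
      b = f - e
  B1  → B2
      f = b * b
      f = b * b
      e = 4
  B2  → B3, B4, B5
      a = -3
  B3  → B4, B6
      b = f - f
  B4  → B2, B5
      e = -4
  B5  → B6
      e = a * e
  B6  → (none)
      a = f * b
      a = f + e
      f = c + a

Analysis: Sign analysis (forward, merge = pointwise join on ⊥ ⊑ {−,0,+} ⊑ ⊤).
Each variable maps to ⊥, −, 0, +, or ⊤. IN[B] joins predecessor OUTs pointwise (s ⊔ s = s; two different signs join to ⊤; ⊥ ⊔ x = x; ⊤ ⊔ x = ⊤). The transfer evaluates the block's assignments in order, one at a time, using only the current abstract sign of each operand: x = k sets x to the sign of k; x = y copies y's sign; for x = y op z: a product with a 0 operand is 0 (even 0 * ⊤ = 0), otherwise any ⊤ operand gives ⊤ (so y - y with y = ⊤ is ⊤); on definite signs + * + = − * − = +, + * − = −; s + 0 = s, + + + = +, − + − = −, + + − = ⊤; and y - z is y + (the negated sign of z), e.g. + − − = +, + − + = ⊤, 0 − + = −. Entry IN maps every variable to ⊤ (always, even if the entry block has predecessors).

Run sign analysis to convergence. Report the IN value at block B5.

Per-block solution:
  B0: | IN=(all ⊤) | OUT=(all ⊤)
  B1: | IN=(all ⊤) | OUT={e:+; rest ⊤}
  B2: | IN=(all ⊤) | OUT={a:-; rest ⊤}
  B3: | IN={a:-; rest ⊤} | OUT={a:-; rest ⊤}
  B4: | IN={a:-; rest ⊤} | OUT={a:-, e:-; rest ⊤}
  B5: | IN={a:-; rest ⊤} | OUT={a:-; rest ⊤}
  B6: | IN={a:-; rest ⊤} | OUT=(all ⊤)

Merge at B5: IN[B5] = OUT[B2] ⊔ OUT[B4] = {a: -, b: ⊤, c: ⊤, d: ⊤, e: ⊤, f: ⊤}

Answer: {a: -, b: ⊤, c: ⊤, d: ⊤, e: ⊤, f: ⊤}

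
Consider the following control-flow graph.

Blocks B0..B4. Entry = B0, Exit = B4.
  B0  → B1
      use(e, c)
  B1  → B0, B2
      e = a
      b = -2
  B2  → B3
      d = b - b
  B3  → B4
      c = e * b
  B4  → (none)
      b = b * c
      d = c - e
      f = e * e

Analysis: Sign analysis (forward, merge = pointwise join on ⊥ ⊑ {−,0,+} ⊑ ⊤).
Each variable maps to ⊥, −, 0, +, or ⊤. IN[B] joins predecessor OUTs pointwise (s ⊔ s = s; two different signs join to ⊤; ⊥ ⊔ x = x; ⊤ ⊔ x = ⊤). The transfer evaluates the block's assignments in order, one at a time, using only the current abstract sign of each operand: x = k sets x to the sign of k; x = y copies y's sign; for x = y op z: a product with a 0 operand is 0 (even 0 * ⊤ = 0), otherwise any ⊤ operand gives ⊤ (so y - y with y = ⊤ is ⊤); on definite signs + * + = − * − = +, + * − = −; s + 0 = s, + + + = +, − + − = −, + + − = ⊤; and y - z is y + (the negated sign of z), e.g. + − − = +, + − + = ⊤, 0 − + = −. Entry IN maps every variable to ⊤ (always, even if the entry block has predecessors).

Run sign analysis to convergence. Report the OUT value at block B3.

Per-block solution:
  B0:   IN=(all ⊤)   OUT=(all ⊤)
  B1:   IN=(all ⊤)   OUT={b:-; rest ⊤}
  B2:   IN={b:-; rest ⊤}   OUT={b:-; rest ⊤}
  B3:   IN={b:-; rest ⊤}   OUT={b:-; rest ⊤}
  B4:   IN={b:-; rest ⊤}   OUT=(all ⊤)

Merge at B3: IN[B3] = OUT[B2] = {a: ⊤, b: -, c: ⊤, d: ⊤, e: ⊤, f: ⊤}
Applying B3's transfer function to that IN value gives OUT[B3] (row B3 above).

Answer: {a: ⊤, b: -, c: ⊤, d: ⊤, e: ⊤, f: ⊤}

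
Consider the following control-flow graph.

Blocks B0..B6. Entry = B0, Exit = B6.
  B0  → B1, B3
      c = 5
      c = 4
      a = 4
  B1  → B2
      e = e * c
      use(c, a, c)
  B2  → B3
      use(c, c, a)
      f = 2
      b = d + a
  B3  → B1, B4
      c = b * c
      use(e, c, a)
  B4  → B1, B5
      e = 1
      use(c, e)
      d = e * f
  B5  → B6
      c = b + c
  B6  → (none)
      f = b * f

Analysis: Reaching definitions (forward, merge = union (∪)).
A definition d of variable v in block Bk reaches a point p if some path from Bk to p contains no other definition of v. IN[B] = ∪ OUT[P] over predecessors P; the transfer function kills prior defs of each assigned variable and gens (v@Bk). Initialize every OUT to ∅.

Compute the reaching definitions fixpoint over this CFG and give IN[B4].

Answer: {a@B0, b@B2, c@B3, d@B4, e@B1, f@B2}

Working:
Per-block solution:
  B0:   IN={}   OUT={a@B0, c@B0}
  B1:   IN={a@B0, b@B2, c@B0, c@B3, d@B4, e@B1, e@B4, f@B2}   OUT={a@B0, b@B2, c@B0, c@B3, d@B4, e@B1, f@B2}
  B2:   IN={a@B0, b@B2, c@B0, c@B3, d@B4, e@B1, f@B2}   OUT={a@B0, b@B2, c@B0, c@B3, d@B4, e@B1, f@B2}
  B3:   IN={a@B0, b@B2, c@B0, c@B3, d@B4, e@B1, f@B2}   OUT={a@B0, b@B2, c@B3, d@B4, e@B1, f@B2}
  B4:   IN={a@B0, b@B2, c@B3, d@B4, e@B1, f@B2}   OUT={a@B0, b@B2, c@B3, d@B4, e@B4, f@B2}
  B5:   IN={a@B0, b@B2, c@B3, d@B4, e@B4, f@B2}   OUT={a@B0, b@B2, c@B5, d@B4, e@B4, f@B2}
  B6:   IN={a@B0, b@B2, c@B5, d@B4, e@B4, f@B2}   OUT={a@B0, b@B2, c@B5, d@B4, e@B4, f@B6}

Merge at B4: IN[B4] = OUT[B3] = {a@B0, b@B2, c@B3, d@B4, e@B1, f@B2}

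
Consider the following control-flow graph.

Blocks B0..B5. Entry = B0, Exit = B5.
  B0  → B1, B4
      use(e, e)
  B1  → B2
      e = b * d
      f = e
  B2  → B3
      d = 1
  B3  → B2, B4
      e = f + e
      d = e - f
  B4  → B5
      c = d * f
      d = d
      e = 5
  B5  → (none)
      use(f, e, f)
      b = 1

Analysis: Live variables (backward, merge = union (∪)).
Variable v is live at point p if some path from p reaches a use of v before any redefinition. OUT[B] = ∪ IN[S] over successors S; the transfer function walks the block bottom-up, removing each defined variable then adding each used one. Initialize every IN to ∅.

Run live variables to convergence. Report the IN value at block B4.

Answer: {d, f}

Working:
Fixpoint table:
  B0: | IN={b, d, e, f} | OUT={b, d, f}
  B1: | IN={b, d} | OUT={e, f}
  B2: | IN={e, f} | OUT={e, f}
  B3: | IN={e, f} | OUT={d, e, f}
  B4: | IN={d, f} | OUT={e, f}
  B5: | IN={e, f} | OUT={}

Merge at B4: OUT[B4] = IN[B5] = {e, f}
Applying B4's transfer function to that OUT value gives IN[B4] (row B4 above).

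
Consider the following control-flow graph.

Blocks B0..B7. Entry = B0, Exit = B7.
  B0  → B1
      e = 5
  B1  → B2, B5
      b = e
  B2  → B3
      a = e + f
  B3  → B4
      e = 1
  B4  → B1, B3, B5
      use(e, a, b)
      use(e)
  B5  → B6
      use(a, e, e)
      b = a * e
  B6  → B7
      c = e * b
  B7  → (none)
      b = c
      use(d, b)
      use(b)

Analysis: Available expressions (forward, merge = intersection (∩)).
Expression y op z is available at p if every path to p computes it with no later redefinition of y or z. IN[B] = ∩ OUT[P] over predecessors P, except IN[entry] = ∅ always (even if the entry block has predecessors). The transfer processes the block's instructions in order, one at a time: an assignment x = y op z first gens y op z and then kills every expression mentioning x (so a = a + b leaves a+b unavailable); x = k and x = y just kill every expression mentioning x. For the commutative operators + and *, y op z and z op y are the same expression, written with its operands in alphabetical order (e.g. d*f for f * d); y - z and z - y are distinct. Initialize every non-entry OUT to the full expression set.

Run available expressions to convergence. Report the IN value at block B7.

Answer: {a*e, b*e}

Working:
Per-block solution:
  B0:  IN={}  OUT={}
  B1:  IN={}  OUT={}
  B2:  IN={}  OUT={e+f}
  B3:  IN={}  OUT={}
  B4:  IN={}  OUT={}
  B5:  IN={}  OUT={a*e}
  B6:  IN={a*e}  OUT={a*e, b*e}
  B7:  IN={a*e, b*e}  OUT={a*e}

Merge at B7: IN[B7] = OUT[B6] = {a*e, b*e}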